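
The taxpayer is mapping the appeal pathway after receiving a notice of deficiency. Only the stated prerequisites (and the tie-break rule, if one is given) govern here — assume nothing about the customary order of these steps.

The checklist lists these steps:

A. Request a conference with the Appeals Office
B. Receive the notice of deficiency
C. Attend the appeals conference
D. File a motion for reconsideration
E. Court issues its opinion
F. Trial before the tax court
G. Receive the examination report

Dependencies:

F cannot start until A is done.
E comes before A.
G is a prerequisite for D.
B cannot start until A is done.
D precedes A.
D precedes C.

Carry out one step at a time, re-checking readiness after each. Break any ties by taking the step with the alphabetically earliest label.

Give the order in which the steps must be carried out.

E and G have no prerequisites; E has the earlier label, so E is first.
Next only G has its prerequisites met → G.
D needed G, now all done → D.
Ready: A and C. A has the earlier label → A.
Now B, C and F have their prerequisites met. B has the earlier label, so B next.
Ready: C and F. C has the earlier label → C.
Next only F has its prerequisites met → F.

E, G, D, A, B, C, F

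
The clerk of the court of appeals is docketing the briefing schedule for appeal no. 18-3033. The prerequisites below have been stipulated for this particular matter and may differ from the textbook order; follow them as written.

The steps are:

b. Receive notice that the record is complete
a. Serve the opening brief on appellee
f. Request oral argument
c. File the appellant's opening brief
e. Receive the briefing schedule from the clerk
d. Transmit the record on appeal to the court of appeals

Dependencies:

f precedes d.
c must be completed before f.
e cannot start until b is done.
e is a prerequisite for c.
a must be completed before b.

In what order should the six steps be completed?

a, b, e, c, f, d

a is the only step with nothing outstanding, so it goes first.
b needed a, now all done → b.
e needed b, now all done → e.
c needed e, now all done → c.
f needed c, now all done → f.
d needed f, now all done → d.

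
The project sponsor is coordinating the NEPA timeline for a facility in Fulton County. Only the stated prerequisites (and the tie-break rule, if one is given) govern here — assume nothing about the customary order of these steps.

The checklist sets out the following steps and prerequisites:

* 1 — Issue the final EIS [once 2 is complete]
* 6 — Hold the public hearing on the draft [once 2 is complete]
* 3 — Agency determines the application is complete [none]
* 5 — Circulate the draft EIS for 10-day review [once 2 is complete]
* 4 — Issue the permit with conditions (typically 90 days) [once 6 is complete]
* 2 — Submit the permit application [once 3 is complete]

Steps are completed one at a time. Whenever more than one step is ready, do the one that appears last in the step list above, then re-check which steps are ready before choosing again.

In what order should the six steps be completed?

Only 3 has no prerequisites, so it is first.
2 needed 3, now all done → 2.
Now 5, 6 and 1 have their prerequisites met. 5 is listed later, so 5 next.
Now 6 and 1 have their prerequisites met. 6 is listed later, so 6 next.
Ready: 4 and 1. 4 is listed later → 4.
1 needed 2, now all done → 1.

3, 2, 5, 6, 4, 1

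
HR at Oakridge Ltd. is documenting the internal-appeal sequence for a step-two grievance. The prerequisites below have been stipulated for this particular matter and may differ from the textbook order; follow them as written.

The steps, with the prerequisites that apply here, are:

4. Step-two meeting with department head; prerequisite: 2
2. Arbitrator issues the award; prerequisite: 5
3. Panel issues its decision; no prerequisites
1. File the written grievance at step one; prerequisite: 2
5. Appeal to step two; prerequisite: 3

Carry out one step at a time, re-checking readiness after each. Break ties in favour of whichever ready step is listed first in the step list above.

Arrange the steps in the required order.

3 5 2 4 1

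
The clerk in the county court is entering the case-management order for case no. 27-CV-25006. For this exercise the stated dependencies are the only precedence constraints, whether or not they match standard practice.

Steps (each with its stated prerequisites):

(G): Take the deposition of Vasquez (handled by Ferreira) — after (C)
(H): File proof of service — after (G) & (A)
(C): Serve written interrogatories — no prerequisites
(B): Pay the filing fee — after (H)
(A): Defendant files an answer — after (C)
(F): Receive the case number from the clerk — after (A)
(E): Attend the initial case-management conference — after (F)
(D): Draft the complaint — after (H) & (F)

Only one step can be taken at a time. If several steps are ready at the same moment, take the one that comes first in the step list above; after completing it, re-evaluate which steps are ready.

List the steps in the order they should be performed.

(C) is the only step with nothing outstanding, so it goes first.
(G) and (A) are both available; (G) is listed earlier → (G).
(A) is the only step now ready → (A).
Ready: (H) and (F). (H) is listed earlier → (H).
(B) now also ready, so the ready set is {(B), (F)}; (B) is listed earlier → (B).
That leaves (F) as the only ready step → (F).
(E) and (D) are both available; (E) is listed earlier → (E).
(D) needed (H) and (F), now all done → (D).

(C) → (G) → (A) → (H) → (B) → (F) → (E) → (D)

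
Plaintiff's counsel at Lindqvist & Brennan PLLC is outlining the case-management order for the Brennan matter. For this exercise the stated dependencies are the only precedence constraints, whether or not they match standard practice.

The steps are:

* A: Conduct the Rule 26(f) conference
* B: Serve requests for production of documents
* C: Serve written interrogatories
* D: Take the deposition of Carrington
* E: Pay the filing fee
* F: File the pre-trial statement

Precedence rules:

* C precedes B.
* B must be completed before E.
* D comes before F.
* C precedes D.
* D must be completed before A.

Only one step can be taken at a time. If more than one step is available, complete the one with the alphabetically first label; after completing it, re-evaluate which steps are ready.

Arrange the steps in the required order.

C is the only step with nothing outstanding, so it goes first.
B and D are both available; B has the earlier label → B.
E now also ready, so the ready set is {D, E}; D has the earlier label → D.
A and F now also ready, so the ready set is {A, E, F}; A has the earlier label → A.
Now E and F have their prerequisites met. E has the earlier label, so E next.
Next only F has its prerequisites met → F.

C, B, D, A, E, F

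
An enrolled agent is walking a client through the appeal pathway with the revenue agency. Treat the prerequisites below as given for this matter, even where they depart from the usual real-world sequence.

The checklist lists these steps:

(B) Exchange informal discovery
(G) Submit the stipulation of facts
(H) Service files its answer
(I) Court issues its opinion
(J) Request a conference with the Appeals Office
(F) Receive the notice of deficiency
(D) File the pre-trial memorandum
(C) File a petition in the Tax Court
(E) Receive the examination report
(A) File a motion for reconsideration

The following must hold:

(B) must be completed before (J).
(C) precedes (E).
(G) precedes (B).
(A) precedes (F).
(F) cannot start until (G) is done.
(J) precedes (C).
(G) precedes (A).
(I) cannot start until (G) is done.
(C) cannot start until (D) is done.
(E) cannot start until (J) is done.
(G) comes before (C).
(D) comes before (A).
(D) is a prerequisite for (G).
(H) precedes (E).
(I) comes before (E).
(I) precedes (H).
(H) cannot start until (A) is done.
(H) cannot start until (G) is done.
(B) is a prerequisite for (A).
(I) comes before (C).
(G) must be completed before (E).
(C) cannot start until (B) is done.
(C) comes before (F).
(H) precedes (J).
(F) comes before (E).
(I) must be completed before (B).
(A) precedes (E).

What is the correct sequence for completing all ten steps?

(D), (G), (I), (B), (A), (H), (J), (C), (F), (E)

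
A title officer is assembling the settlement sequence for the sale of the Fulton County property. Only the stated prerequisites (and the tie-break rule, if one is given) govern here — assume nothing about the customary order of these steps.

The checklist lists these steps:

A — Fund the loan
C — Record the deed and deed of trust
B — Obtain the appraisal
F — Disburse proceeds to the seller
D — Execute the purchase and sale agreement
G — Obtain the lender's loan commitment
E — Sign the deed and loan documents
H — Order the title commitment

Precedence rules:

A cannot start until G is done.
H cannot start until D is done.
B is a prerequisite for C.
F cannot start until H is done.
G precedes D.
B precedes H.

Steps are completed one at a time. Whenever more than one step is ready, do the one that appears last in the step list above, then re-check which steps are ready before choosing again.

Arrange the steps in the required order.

E → G → D → B → H → F → C → A

E, G and B have no prerequisites; E is listed later, so E is first.
Now G and B have their prerequisites met. G is listed later, so G next.
D and A now also ready, so the ready set is {D, B, A}; D is listed later → D.
Ready: B and A. B is listed later → B.
Ready: H, C and A. H is listed later → H.
Now F, C and A have their prerequisites met. F is listed later, so F next.
Ready: C and A. C is listed later → C.
Next only A has its prerequisites met → A.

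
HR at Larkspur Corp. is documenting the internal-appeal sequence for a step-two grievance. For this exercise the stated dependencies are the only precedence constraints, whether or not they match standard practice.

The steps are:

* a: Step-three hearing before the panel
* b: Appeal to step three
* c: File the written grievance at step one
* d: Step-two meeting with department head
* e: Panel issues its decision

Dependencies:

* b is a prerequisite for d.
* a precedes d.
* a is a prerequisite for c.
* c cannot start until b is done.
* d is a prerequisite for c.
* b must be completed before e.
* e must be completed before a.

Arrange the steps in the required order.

b → e → a → d → c

b has no prerequisites → b first.
Next only e has its prerequisites met → e.
a is the only step now ready → a.
That leaves d as the only ready step → d.
Next only c has its prerequisites met → c.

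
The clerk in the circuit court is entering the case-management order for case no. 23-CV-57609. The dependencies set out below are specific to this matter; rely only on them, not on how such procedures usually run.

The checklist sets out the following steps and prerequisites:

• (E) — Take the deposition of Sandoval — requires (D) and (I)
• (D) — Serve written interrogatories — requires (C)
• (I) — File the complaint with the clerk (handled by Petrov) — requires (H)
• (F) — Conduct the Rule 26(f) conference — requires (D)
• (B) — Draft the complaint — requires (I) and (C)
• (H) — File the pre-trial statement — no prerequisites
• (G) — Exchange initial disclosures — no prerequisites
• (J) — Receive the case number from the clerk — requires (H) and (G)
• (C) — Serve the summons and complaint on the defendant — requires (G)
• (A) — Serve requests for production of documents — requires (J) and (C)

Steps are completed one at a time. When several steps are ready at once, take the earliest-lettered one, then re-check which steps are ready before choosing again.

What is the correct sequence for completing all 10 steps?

(G) (C) (D) (F) (H) (I) (B) (E) (J) (A)

Nothing is required for (G) and (H). (G) has the earlier label → (G) first.
(C) now also ready, so the ready set is {(C), (H)}; (C) has the earlier label → (C).
Ready: (D) and (H). (D) has the earlier label → (D).
(F) now also ready, so the ready set is {(F), (H)}; (F) has the earlier label → (F).
That leaves (H) as the only ready step → (H).
Now (I) and (J) have their prerequisites met. (I) has the earlier label, so (I) next.
(B) and (E) now also ready, so the ready set is {(B), (E), (J)}; (B) has the earlier label → (B).
Ready: (E) and (J). (E) has the earlier label → (E).
(J) is the only step now ready → (J).
(A) needed (C) and (J), now all done → (A).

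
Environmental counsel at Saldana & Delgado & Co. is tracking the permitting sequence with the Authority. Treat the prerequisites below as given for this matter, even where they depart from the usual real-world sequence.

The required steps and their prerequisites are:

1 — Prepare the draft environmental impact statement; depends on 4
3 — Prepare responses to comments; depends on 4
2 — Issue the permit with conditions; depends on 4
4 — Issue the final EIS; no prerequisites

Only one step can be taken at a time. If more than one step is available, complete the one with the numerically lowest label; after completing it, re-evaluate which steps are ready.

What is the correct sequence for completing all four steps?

Only 4 has no prerequisites, so it is first.
Ready: 1, 2 and 3. 1 has the earlier label → 1.
2 and 3 are both available; 2 has the earlier label → 2.
3 is the only step now ready → 3.

4, 1, 2, 3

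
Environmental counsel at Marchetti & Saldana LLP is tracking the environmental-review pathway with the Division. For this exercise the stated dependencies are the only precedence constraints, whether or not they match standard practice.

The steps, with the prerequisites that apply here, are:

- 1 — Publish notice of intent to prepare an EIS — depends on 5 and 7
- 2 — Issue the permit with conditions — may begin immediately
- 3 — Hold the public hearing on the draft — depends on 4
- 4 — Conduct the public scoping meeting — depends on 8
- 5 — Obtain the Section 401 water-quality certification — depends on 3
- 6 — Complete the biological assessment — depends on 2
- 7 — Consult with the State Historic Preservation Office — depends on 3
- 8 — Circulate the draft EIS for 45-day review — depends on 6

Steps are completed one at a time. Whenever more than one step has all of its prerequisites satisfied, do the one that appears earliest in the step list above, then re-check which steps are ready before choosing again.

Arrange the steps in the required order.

2 is the only step with nothing outstanding, so it goes first.
6 needed 2, now all done → 6.
8 needed 6, now all done → 8.
That leaves 4 as the only ready step → 4.
3 is the only step now ready → 3.
Ready: 5 and 7. 5 is listed earlier → 5.
That leaves 7 as the only ready step → 7.
1 needed 5 and 7, now all done → 1.

2, 6, 8, 4, 3, 5, 7, 1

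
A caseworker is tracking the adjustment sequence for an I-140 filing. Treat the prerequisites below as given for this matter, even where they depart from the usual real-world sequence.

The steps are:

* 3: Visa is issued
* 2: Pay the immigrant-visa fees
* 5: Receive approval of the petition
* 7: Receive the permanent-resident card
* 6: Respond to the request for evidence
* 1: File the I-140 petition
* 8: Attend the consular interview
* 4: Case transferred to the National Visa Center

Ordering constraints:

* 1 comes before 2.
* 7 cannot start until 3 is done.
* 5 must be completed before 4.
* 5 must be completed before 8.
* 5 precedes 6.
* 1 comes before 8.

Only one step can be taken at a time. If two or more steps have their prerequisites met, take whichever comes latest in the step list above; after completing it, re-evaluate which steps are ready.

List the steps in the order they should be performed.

1, 5 and 3 have no prerequisites; 1 is listed later, so 1 is first.
Now 5, 2 and 3 have their prerequisites met. 5 is listed later, so 5 next.
4, 8 and 6 now also ready, so the ready set is {4, 8, 6, 2, 3}; 4 is listed later → 4.
8, 6, 2 and 3 are all available; 8 is listed later → 8.
Now 6, 2 and 3 have their prerequisites met. 6 is listed later, so 6 next.
Ready: 2 and 3. 2 is listed later → 2.
Next only 3 has its prerequisites met → 3.
That leaves 7 as the only ready step → 7.

1 5 4 8 6 2 3 7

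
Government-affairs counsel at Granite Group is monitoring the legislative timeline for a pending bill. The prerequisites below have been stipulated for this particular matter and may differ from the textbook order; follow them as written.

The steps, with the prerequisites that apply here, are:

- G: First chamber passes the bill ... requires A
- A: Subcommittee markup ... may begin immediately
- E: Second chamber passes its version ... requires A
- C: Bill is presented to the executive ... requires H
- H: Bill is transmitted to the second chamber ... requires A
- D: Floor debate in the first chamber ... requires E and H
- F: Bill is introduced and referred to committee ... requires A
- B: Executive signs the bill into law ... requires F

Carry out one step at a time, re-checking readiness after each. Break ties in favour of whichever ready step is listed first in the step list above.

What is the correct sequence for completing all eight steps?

A is the only step with nothing outstanding, so it goes first.
G, E, H and F are all available; G is listed earlier → G.
Ready: E, H and F. E is listed earlier → E.
H and F are both available; H is listed earlier → H.
C, D and F are all available; C is listed earlier → C.
Now D and F have their prerequisites met. D is listed earlier, so D next.
Next only F has its prerequisites met → F.
B is the only step now ready → B.

A, G, E, H, C, D, F, B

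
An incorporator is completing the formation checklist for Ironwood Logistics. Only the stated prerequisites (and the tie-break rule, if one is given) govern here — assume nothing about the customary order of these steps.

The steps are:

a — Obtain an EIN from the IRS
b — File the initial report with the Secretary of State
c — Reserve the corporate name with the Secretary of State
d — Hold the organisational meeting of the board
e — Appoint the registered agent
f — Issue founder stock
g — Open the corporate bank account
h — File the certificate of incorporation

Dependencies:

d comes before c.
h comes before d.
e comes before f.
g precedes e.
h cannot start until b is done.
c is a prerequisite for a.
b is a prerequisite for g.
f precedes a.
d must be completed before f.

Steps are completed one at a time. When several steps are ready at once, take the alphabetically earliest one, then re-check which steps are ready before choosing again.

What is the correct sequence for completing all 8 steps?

b is the only step with nothing outstanding, so it goes first.
Ready: g and h. g has the earlier label → g.
e now also ready, so the ready set is {e, h}; e has the earlier label → e.
h is the only step now ready → h.
Next only d has its prerequisites met → d.
c and f are both available; c has the earlier label → c.
Next only f has its prerequisites met → f.
a is the only step now ready → a.

b, g, e, h, d, c, f, a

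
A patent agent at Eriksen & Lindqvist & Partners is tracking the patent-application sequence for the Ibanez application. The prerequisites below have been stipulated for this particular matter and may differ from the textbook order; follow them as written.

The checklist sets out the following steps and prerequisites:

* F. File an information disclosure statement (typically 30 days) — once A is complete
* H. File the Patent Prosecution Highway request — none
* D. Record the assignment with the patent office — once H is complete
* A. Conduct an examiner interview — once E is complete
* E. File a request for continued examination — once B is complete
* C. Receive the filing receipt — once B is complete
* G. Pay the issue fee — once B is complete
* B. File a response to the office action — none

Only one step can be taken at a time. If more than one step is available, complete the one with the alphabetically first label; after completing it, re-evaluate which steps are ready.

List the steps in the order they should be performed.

B C E A F G H D

Nothing is required for B and H. B has the earlier label → B first.
Ready: C, E, G and H. C has the earlier label → C.
Now E, G and H have their prerequisites met. E has the earlier label, so E next.
Now A, G and H have their prerequisites met. A has the earlier label, so A next.
F now also ready, so the ready set is {F, G, H}; F has the earlier label → F.
G and H are both available; G has the earlier label → G.
H is the only step now ready → H.
D needed H, now all done → D.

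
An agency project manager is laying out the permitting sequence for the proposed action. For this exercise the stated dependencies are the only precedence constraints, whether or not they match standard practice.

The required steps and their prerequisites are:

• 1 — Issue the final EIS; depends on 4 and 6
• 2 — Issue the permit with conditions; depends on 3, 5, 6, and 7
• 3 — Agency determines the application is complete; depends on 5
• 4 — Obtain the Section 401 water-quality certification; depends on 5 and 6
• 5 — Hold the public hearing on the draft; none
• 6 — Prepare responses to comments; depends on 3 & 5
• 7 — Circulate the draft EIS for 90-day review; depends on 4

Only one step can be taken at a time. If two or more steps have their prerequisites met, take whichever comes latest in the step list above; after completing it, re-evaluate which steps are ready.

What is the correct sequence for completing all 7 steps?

5 → 3 → 6 → 4 → 7 → 2 → 1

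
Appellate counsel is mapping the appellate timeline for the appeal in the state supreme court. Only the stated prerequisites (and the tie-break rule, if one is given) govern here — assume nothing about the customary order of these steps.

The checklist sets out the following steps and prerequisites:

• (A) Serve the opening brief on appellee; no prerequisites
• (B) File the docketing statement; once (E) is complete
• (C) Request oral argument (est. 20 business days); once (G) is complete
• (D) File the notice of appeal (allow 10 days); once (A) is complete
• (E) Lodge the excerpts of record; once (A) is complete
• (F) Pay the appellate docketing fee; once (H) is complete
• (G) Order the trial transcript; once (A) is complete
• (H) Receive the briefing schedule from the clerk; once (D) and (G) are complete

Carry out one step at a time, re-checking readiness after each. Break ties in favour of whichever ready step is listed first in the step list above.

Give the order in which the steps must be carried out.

(A) → (D) → (E) → (B) → (G) → (C) → (H) → (F)

(A) is the only step with nothing outstanding, so it goes first.
(D), (E) and (G) are all available; (D) is listed earlier → (D).
(E) and (G) are both available; (E) is listed earlier → (E).
(B) now also ready, so the ready set is {(B), (G)}; (B) is listed earlier → (B).
(G) needed (A), now all done → (G).
(C) and (H) are both available; (C) is listed earlier → (C).
(H) needed (D) and (G), now all done → (H).
(F) is the only step now ready → (F).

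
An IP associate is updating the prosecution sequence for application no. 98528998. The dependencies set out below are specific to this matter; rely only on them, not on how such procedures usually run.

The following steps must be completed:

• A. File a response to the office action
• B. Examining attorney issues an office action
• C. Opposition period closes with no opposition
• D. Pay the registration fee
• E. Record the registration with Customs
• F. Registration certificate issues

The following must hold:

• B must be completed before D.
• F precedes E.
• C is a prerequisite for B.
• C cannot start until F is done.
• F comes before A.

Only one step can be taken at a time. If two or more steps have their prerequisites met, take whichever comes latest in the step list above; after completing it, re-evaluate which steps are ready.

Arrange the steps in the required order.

F, E, C, B, D, A

Only F has no prerequisites, so it is first.
Now E, C and A have their prerequisites met. E is listed later, so E next.
C and A are both available; C is listed later → C.
Now B and A have their prerequisites met. B is listed later, so B next.
D now also ready, so the ready set is {D, A}; D is listed later → D.
A is the only step now ready → A.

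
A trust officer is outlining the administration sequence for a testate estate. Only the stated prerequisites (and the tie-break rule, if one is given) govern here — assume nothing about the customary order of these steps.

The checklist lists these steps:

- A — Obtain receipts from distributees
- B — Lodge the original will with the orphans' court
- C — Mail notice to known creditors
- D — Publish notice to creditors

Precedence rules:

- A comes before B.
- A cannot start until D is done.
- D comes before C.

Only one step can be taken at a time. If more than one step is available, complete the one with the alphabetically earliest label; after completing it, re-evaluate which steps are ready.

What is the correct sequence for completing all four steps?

D is the only step with nothing outstanding, so it goes first.
Now A and C have their prerequisites met. A has the earlier label, so A next.
Ready: B and C. B has the earlier label → B.
Next only C has its prerequisites met → C.

D, A, B, C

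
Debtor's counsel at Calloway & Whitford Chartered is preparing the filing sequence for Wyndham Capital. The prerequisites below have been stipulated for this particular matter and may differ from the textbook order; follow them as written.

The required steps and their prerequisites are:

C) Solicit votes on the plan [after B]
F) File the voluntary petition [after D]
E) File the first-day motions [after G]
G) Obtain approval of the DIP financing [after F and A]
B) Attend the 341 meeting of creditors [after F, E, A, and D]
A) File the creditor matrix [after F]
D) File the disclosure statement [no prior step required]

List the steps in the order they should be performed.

D F A G E B C

D has no prerequisites → D first.
F is the only step now ready → F.
That leaves A as the only ready step → A.
G needed F and A, now all done → G.
That leaves E as the only ready step → E.
That leaves B as the only ready step → B.
C needed B, now all done → C.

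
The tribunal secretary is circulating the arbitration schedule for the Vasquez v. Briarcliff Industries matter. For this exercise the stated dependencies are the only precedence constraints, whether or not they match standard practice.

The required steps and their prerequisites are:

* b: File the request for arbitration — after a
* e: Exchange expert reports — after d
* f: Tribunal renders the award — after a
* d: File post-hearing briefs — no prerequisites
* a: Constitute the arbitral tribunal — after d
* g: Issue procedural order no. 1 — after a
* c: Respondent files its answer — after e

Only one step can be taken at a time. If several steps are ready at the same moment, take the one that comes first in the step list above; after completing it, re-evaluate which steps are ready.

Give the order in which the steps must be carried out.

d → e → a → b → f → g → c

d has no prerequisites → d first.
e and a are both available; e is listed earlier → e.
c now also ready, so the ready set is {a, c}; a is listed earlier → a.
Ready: b, f, g and c. b is listed earlier → b.
Ready: f, g and c. f is listed earlier → f.
Now g and c have their prerequisites met. g is listed earlier, so g next.
c needed e, now all done → c.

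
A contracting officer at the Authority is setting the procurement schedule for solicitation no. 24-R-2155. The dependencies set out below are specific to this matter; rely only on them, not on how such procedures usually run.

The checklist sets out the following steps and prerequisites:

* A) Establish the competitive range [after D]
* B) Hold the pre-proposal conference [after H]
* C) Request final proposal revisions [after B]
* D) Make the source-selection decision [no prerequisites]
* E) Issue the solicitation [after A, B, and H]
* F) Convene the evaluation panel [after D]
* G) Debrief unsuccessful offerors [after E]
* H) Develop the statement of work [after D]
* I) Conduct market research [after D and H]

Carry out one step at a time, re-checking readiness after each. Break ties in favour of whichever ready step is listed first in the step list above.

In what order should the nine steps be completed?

D, A, F, H, B, C, E, G, I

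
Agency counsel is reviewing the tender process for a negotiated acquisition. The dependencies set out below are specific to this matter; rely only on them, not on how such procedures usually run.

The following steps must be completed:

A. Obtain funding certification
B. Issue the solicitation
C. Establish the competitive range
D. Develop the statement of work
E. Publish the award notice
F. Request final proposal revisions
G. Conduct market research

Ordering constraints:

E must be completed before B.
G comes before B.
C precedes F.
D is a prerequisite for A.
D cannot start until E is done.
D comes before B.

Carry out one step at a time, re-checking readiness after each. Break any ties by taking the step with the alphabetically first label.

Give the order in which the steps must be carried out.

C, E, D, A, F, G, B

Nothing is required for C, E and G. C has the earlier label → C first.
Ready: E, F and G. E has the earlier label → E.
D now also ready, so the ready set is {D, F, G}; D has the earlier label → D.
Now A, F and G have their prerequisites met. A has the earlier label, so A next.
Now F and G have their prerequisites met. F has the earlier label, so F next.
Next only G has its prerequisites met → G.
B needed D, E and G, now all done → B.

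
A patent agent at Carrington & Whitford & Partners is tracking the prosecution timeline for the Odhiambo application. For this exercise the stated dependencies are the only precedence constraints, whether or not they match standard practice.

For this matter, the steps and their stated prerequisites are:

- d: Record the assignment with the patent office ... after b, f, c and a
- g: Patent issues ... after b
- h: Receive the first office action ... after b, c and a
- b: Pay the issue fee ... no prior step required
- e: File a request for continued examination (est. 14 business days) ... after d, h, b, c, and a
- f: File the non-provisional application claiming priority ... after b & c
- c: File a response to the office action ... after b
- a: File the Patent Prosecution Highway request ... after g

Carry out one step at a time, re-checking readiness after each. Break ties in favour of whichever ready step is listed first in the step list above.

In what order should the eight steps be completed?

b g c f a d h e

b is the only step with nothing outstanding, so it goes first.
Now g and c have their prerequisites met. g is listed earlier, so g next.
c and a are both available; c is listed earlier → c.
f now also ready, so the ready set is {f, a}; f is listed earlier → f.
a is the only step now ready → a.
d and h are both available; d is listed earlier → d.
Next only h has its prerequisites met → h.
Next only e has its prerequisites met → e.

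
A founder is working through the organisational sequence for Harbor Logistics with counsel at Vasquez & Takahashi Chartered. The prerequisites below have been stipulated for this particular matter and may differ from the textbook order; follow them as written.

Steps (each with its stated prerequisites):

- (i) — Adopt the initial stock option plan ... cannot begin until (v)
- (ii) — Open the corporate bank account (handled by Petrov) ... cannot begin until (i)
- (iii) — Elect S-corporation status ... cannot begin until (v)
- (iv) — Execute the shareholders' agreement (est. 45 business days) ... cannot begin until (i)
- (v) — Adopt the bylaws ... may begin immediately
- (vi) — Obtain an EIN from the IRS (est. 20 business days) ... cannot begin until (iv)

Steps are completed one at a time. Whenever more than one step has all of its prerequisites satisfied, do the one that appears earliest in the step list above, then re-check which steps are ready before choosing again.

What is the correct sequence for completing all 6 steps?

(v) (i) (ii) (iii) (iv) (vi)

(v) has no prerequisites → (v) first.
Now (i) and (iii) have their prerequisites met. (i) is listed earlier, so (i) next.
(ii), (iii) and (iv) are all available; (ii) is listed earlier → (ii).
(iii) and (iv) are both available; (iii) is listed earlier → (iii).
Next only (iv) has its prerequisites met → (iv).
(vi) is the only step now ready → (vi).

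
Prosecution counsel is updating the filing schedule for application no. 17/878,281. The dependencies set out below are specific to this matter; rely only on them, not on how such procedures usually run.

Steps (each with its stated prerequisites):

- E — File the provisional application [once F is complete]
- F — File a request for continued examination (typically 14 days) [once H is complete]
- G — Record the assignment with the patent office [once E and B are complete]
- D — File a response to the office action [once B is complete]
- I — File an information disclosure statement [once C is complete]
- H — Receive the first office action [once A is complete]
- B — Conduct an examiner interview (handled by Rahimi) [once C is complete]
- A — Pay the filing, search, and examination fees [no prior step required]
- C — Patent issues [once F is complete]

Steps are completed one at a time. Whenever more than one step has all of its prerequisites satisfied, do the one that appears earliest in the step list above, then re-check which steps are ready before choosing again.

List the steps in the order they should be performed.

A is the only step with nothing outstanding, so it goes first.
H needed A, now all done → H.
F is the only step now ready → F.
E and C are both available; E is listed earlier → E.
C needed F, now all done → C.
Now I and B have their prerequisites met. I is listed earlier, so I next.
That leaves B as the only ready step → B.
Now G and D have their prerequisites met. G is listed earlier, so G next.
Next only D has its prerequisites met → D.

A, H, F, E, C, I, B, G, D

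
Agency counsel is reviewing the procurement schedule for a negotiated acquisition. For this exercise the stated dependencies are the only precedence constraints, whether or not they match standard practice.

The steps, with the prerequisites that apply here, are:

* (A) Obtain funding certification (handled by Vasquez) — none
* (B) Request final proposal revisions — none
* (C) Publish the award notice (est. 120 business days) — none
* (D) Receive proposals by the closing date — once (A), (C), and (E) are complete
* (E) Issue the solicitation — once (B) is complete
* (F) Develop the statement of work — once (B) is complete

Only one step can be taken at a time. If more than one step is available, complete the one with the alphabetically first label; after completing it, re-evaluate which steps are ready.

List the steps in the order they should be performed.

(A), (B) and (C) have no prerequisites; (A) has the earlier label, so (A) is first.
Now (B) and (C) have their prerequisites met. (B) has the earlier label, so (B) next.
(C), (E) and (F) are all available; (C) has the earlier label → (C).
(E) and (F) are both available; (E) has the earlier label → (E).
Now (D) and (F) have their prerequisites met. (D) has the earlier label, so (D) next.
That leaves (F) as the only ready step → (F).

(A) → (B) → (C) → (E) → (D) → (F)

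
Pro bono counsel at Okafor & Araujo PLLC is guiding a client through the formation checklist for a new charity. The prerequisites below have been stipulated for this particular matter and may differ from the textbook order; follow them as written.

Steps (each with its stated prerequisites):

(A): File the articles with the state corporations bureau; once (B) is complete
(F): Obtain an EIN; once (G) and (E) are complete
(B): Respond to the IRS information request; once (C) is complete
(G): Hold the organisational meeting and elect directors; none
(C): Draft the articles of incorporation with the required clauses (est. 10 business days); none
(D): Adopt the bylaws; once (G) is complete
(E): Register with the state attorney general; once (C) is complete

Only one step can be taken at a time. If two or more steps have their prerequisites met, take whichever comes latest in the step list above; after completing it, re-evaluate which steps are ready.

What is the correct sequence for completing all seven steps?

(C) → (E) → (G) → (D) → (B) → (F) → (A)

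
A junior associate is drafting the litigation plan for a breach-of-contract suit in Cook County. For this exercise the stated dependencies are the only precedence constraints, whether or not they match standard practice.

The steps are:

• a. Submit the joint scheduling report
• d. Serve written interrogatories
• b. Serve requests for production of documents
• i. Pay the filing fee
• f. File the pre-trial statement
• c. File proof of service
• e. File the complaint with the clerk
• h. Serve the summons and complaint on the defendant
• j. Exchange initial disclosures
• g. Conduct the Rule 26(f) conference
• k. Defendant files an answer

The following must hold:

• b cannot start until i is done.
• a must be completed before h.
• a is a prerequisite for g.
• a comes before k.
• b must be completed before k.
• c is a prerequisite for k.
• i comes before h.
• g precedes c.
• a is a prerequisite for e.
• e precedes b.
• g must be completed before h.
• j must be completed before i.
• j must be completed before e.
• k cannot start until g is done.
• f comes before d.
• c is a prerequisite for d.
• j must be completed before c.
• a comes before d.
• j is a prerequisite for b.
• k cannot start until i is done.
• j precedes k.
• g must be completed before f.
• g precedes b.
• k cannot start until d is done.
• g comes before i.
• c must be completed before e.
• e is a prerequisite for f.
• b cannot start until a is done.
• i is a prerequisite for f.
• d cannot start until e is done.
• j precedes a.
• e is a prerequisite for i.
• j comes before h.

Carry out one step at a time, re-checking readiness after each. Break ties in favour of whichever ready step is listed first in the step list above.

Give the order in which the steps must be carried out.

j → a → g → c → e → i → b → f → d → h → k

Only j has no prerequisites, so it is first.
Next only a has its prerequisites met → a.
g needed a, now all done → g.
c is the only step now ready → c.
e needed a, c and j, now all done → e.
i needed e, j and g, now all done → i.
Now b, f and h have their prerequisites met. b is listed earlier, so b next.
Now f and h have their prerequisites met. f is listed earlier, so f next.
d now also ready, so the ready set is {d, h}; d is listed earlier → d.
Now h and k have their prerequisites met. h is listed earlier, so h next.
That leaves k as the only ready step → k.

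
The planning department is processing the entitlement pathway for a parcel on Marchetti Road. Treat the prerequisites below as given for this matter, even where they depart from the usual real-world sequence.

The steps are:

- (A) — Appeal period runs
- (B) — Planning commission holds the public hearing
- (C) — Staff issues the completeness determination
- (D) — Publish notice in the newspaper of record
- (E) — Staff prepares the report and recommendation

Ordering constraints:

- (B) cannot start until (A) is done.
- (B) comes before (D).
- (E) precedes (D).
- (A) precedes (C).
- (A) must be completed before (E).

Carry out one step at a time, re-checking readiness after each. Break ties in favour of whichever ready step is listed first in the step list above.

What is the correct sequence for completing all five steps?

(A) (B) (C) (E) (D)

(A) is the only step with nothing outstanding, so it goes first.
Now (B), (C) and (E) have their prerequisites met. (B) is listed earlier, so (B) next.
(C) and (E) are both available; (C) is listed earlier → (C).
(E) is the only step now ready → (E).
(D) is the only step now ready → (D).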